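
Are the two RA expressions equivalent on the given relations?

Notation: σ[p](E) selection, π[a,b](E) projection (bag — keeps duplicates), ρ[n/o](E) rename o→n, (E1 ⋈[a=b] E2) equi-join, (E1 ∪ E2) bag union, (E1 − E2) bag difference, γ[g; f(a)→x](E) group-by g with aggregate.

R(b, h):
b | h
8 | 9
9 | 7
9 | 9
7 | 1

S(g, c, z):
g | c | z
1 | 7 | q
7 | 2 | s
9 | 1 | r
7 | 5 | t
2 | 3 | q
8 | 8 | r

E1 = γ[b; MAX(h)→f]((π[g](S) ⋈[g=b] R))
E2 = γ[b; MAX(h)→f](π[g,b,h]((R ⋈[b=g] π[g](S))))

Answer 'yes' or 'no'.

E1 row counts bottom-up:
  S → 6
  π[g](S) → 6
  R → 4
  (π[g](S) ⋈[g=b] R) → 5
  γ[b; MAX(h)→f]((π[g](S) ⋈[g=b] R)) → 3
E2 row counts bottom-up:
  R → 4
  S → 6
  π[g](S) → 6
  (R ⋈[b=g] π[g](S)) → 5
  π[g,b,h]((R ⋈[b=g] π[g](S))) → 5
  γ[b; MAX(h)→f](π[g,b,h]((R ⋈[b=g] π[g](S)))) → 3

E1 and E2 produce the same multiset:
b | f
7 | 1
8 | 9
9 | 9

yes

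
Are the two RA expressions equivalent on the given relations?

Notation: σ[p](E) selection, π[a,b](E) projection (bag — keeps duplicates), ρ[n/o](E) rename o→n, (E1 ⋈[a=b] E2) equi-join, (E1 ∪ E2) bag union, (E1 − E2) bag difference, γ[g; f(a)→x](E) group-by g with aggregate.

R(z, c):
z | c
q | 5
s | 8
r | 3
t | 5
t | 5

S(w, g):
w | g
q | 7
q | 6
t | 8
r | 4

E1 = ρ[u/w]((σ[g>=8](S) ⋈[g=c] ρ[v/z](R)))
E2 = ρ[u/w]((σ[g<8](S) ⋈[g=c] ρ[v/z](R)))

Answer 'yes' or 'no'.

E1 row counts bottom-up:
  S → 4
  σ[g>=8](S) → 1
  R → 5
  ρ[v/z](R) → 5
  (σ[g>=8](S) ⋈[g=c] ρ[v/z](R)) → 1
  ρ[u/w]((σ[g>=8](S) ⋈[g=c] ρ[v/z](R))) → 1
E2 row counts bottom-up:
  S → 4
  σ[g<8](S) → 3
  R → 5
  ρ[v/z](R) → 5
  (σ[g<8](S) ⋈[g=c] ρ[v/z](R)) → 0
  ρ[u/w]((σ[g<8](S) ⋈[g=c] ρ[v/z](R))) → 0

E1 result:
u | g | v | c
t | 8 | s | 8
E2 result:
u | g | v | c
(0 rows)
Witness: ('t', 8, 's', 8) appears 1× in E1 but 0× in E2.

no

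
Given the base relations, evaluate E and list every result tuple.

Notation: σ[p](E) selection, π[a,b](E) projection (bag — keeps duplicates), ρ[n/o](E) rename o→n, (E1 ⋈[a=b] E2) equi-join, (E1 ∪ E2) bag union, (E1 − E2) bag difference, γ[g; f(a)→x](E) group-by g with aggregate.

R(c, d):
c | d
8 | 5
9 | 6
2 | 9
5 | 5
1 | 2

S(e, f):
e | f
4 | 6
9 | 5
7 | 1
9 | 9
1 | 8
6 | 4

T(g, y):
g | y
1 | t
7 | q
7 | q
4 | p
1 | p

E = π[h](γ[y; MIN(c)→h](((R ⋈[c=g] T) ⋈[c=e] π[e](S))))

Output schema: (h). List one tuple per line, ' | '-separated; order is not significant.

Row counts bottom-up:
  R → 5
  T → 5
  (R ⋈[c=g] T) → 2
  S → 6
  π[e](S) → 6
  ((R ⋈[c=g] T) ⋈[c=e] π[e](S)) → 2
  γ[y; MIN(c)→h](((R ⋈[c=g] T) ⋈[c=e] π[e](S))) → 2
  π[h](γ[y; MIN(c)→h](((R ⋈[c=g] T) ⋈[c=e] π[e](S)))) → 2

== RESULT ==
h
1
1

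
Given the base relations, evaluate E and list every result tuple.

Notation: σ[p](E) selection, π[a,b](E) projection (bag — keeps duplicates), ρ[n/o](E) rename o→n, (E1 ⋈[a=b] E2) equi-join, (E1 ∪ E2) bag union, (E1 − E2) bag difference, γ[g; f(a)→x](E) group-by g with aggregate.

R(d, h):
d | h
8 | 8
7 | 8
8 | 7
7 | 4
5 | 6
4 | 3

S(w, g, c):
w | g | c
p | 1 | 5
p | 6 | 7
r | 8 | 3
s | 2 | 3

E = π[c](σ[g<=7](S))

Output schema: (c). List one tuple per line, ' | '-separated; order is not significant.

Stepwise |·|:
  S → 4
  σ[g<=7](S) → 3
  π[c](σ[g<=7](S)) → 3

== RESULT ==
c
3
5
7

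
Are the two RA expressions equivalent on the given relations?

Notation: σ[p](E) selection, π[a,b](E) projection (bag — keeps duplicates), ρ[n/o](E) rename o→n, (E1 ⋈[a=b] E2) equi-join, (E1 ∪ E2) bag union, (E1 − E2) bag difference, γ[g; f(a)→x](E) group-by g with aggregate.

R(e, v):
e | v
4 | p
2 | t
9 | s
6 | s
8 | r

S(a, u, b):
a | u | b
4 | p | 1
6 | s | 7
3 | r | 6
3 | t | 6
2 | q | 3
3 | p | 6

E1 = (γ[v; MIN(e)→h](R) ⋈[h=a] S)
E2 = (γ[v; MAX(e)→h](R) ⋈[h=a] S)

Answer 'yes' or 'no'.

E1 subexpression sizes:
  R → 5
  γ[v; MIN(e)→h](R) → 4
  S → 6
  (γ[v; MIN(e)→h](R) ⋈[h=a] S) → 3
E2 subexpression sizes:
  R → 5
  γ[v; MAX(e)→h](R) → 4
  S → 6
  (γ[v; MAX(e)→h](R) ⋈[h=a] S) → 2

E1 result:
v | h | a | u | b
p | 4 | 4 | p | 1
s | 6 | 6 | s | 7
t | 2 | 2 | q | 3
E2 result:
v | h | a | u | b
p | 4 | 4 | p | 1
t | 2 | 2 | q | 3
Witness: ('s', 6, 6, 's', 7) appears 1× in E1 but 0× in E2.

no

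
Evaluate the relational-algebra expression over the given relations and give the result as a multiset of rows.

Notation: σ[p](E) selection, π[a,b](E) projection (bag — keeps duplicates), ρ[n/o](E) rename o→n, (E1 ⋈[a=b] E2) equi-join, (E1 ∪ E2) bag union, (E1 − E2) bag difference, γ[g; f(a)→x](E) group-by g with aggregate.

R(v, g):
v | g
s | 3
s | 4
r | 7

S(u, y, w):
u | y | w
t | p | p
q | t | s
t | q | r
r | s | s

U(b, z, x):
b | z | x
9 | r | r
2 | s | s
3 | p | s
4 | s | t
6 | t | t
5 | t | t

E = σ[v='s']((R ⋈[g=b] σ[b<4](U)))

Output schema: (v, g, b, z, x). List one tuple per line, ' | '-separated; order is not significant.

Per-node cardinality:
  R → 3
  U → 6
  σ[b<4](U) → 2
  (R ⋈[g=b] σ[b<4](U)) → 1
  σ[v='s']((R ⋈[g=b] σ[b<4](U))) → 1

== RESULT ==
v | g | b | z | x
s | 3 | 3 | p | s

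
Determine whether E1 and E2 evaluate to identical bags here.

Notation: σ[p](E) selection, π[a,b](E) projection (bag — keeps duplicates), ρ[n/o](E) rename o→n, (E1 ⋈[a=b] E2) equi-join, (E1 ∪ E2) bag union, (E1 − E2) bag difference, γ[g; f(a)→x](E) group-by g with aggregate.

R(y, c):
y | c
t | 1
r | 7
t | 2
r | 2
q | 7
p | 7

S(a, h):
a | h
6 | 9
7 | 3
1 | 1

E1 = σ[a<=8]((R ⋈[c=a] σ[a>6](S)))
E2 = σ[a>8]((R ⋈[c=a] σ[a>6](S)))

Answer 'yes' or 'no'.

E1 subexpression sizes:
  R → 6
  S → 3
  σ[a>6](S) → 1
  (R ⋈[c=a] σ[a>6](S)) → 3
  σ[a<=8]((R ⋈[c=a] σ[a>6](S))) → 3
E2 subexpression sizes:
  R → 6
  S → 3
  σ[a>6](S) → 1
  (R ⋈[c=a] σ[a>6](S)) → 3
  σ[a>8]((R ⋈[c=a] σ[a>6](S))) → 0

E1 result:
y | c | a | h
p | 7 | 7 | 3
q | 7 | 7 | 3
r | 7 | 7 | 3
E2 result:
y | c | a | h
(0 rows)
Witness: ('r', 7, 7, 3) appears 1× in E1 but 0× in E2.

no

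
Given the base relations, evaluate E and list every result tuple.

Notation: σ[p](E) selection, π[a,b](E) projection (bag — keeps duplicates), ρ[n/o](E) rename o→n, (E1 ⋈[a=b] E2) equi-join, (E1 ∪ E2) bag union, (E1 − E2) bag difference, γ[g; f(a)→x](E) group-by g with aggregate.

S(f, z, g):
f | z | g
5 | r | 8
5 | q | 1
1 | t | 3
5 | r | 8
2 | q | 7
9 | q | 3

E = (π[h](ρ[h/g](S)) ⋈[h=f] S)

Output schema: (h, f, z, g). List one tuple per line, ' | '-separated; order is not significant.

Stepwise |·|:
  S → 6
  ρ[h/g](S) → 6
  π[h](ρ[h/g](S)) → 6
  S → 6
  (π[h](ρ[h/g](S)) ⋈[h=f] S) → 1

== RESULT ==
h | f | z | g
1 | 1 | t | 3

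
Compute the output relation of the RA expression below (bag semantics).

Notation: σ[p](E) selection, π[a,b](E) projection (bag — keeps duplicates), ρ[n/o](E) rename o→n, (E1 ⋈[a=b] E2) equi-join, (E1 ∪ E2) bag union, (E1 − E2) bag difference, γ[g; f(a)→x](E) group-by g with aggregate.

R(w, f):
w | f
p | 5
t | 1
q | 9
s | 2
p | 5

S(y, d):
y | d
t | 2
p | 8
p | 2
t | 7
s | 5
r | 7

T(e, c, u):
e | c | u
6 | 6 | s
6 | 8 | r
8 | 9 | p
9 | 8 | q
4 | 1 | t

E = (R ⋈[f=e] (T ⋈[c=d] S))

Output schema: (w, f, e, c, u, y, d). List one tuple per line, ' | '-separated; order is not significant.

Row counts bottom-up:
  R → 5
  T → 5
  S → 6
  (T ⋈[c=d] S) → 2
  (R ⋈[f=e] (T ⋈[c=d] S)) → 1

== RESULT ==
w | f | e | c | u | y | d
q | 9 | 9 | 8 | q | p | 8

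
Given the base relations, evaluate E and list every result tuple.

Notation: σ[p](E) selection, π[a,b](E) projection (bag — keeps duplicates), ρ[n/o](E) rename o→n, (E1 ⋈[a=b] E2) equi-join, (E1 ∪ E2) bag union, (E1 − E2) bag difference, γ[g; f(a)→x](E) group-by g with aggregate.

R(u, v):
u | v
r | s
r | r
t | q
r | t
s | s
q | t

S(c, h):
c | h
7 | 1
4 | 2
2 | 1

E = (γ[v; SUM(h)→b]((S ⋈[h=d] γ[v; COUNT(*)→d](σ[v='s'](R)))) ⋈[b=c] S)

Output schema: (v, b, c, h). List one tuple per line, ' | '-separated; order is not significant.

Row counts bottom-up:
  S → 3
  R → 6
  σ[v='s'](R) → 2
  γ[v; COUNT(*)→d](σ[v='s'](R)) → 1
  (S ⋈[h=d] γ[v; COUNT(*)→d](σ[v='s'](R))) → 1
  γ[v; SUM(h)→b]((S ⋈[h=d] γ[v; COUNT(*)→d](σ[v='s'](R)))) → 1
  S → 3
  (γ[v; SUM(h)→b]((S ⋈[h=d] γ[v; COUNT(*)→d](σ[v='s'](R)))) ⋈[b=c] S) → 1

== RESULT ==
v | b | c | h
s | 2 | 2 | 1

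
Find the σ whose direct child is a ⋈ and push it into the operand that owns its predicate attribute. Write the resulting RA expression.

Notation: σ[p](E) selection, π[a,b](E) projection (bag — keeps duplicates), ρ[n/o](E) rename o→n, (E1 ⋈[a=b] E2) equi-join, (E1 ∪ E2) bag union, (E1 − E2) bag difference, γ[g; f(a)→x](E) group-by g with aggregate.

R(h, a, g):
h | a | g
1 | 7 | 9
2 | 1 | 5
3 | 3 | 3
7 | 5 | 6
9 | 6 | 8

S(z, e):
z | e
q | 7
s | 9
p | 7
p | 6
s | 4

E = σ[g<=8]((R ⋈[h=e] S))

σ filters on g, owned by the left side.
E' = (σ[g<=8](R) ⋈[h=e] S)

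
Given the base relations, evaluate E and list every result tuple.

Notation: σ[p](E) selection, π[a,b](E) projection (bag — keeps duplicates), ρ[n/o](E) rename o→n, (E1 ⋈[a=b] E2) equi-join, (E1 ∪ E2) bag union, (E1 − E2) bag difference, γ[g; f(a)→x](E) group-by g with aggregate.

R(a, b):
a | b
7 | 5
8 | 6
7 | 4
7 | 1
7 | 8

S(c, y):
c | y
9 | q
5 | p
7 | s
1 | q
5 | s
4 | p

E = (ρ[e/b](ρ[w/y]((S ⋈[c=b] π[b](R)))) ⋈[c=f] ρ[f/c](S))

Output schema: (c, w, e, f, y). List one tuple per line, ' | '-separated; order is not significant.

Row counts bottom-up:
  S → 6
  R → 5
  π[b](R) → 5
  (S ⋈[c=b] π[b](R)) → 4
  ρ[w/y]((S ⋈[c=b] π[b](R))) → 4
  ρ[e/b](ρ[w/y]((S ⋈[c=b] π[b](R)))) → 4
  S → 6
  ρ[f/c](S) → 6
  (ρ[e/b](ρ[w/y]((S ⋈[c=b] π[b](R)))) ⋈[c=f] ρ[f/c](S)) → 6

== RESULT ==
c | w | e | f | y
1 | q | 1 | 1 | q
4 | p | 4 | 4 | p
5 | p | 5 | 5 | p
5 | p | 5 | 5 | s
5 | s | 5 | 5 | p
5 | s | 5 | 5 | s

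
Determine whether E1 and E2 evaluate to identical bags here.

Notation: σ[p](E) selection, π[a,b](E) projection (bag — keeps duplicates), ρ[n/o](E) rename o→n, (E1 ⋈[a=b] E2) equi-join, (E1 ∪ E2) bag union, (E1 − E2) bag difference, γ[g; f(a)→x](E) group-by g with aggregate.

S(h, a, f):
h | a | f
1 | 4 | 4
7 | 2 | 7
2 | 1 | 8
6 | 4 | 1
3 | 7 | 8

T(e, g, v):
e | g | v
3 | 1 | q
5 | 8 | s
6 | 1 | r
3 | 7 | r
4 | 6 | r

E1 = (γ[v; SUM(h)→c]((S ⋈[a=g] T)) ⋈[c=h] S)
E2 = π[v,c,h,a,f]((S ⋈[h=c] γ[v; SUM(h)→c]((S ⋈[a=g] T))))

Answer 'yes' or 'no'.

E1 per-node cardinality:
  S → 5
  T → 5
  (S ⋈[a=g] T) → 3
  γ[v; SUM(h)→c]((S ⋈[a=g] T)) → 2
  S → 5
  (γ[v; SUM(h)→c]((S ⋈[a=g] T)) ⋈[c=h] S) → 1
E2 per-node cardinality:
  S → 5
  S → 5
  T → 5
  (S ⋈[a=g] T) → 3
  γ[v; SUM(h)→c]((S ⋈[a=g] T)) → 2
  (S ⋈[h=c] γ[v; SUM(h)→c]((S ⋈[a=g] T))) → 1
  π[v,c,h,a,f]((S ⋈[h=c] γ[v; SUM(h)→c]((S ⋈[a=g] T)))) → 1

E1 and E2 produce the same multiset:
v | c | h | a | f
q | 2 | 2 | 1 | 8

yes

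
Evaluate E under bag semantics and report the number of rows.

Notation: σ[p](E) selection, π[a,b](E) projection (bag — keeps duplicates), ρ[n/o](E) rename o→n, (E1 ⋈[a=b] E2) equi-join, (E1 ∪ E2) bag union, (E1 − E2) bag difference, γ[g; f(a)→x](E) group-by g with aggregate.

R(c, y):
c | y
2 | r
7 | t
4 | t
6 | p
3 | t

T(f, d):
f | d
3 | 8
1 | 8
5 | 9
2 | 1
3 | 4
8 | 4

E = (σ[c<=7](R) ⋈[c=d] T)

Row counts bottom-up:
  R → 5
  σ[c<=7](R) → 5
  T → 6
  (σ[c<=7](R) ⋈[c=d] T) → 2

|E| = 2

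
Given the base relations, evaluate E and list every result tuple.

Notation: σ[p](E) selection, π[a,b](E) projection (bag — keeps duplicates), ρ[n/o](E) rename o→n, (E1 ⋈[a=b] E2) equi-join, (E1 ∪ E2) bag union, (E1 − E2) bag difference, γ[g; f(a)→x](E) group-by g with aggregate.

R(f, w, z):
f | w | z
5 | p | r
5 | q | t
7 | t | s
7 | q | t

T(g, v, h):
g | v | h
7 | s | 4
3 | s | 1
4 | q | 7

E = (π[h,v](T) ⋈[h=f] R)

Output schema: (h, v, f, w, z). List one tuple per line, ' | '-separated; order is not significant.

Subexpression sizes:
  T → 3
  π[h,v](T) → 3
  R → 4
  (π[h,v](T) ⋈[h=f] R) → 2

== RESULT ==
h | v | f | w | z
7 | q | 7 | q | t
7 | q | 7 | t | s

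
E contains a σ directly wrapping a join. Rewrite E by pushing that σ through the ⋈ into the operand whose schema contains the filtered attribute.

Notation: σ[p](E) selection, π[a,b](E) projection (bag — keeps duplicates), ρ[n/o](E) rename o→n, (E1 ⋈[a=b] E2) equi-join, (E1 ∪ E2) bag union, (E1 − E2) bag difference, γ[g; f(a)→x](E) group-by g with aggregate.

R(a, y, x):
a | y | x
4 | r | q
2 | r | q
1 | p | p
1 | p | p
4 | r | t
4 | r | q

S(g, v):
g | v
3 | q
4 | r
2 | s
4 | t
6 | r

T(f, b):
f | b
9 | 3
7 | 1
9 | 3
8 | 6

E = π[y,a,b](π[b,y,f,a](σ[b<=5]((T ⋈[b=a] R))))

σ filters on b, owned by the left side.
E' = π[y,a,b](π[b,y,f,a]((σ[b<=5](T) ⋈[b=a] R)))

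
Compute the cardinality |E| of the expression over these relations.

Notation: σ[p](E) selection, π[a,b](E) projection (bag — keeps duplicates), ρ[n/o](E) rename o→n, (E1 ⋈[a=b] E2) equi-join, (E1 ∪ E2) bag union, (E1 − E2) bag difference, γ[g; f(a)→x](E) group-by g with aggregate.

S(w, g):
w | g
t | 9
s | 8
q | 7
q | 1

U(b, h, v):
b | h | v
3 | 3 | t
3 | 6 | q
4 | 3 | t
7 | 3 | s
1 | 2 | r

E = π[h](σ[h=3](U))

Stepwise |·|:
  U → 5
  σ[h=3](U) → 3
  π[h](σ[h=3](U)) → 3

|E| = 3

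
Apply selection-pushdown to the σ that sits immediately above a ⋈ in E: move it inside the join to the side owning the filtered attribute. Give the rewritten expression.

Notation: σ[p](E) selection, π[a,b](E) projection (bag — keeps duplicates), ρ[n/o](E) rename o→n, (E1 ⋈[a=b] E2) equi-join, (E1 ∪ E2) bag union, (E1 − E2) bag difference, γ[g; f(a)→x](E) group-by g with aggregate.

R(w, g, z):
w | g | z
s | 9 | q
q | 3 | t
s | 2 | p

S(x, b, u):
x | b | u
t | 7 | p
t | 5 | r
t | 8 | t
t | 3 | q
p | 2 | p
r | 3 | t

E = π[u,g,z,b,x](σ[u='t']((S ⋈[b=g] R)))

σ filters on u, owned by the left side.
E' = π[u,g,z,b,x]((σ[u='t'](S) ⋈[b=g] R))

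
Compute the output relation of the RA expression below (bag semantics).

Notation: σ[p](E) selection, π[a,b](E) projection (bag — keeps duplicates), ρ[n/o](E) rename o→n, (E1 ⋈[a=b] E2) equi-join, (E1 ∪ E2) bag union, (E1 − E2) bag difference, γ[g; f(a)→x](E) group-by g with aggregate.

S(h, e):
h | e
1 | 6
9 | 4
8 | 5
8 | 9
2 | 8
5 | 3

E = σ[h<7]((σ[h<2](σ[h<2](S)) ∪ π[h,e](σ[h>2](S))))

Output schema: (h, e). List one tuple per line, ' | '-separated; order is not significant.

Row counts bottom-up:
  S → 6
  σ[h<2](S) → 1
  σ[h<2](σ[h<2](S)) → 1
  S → 6
  σ[h>2](S) → 4
  π[h,e](σ[h>2](S)) → 4
  (σ[h<2](σ[h<2](S)) ∪ π[h,e](σ[h>2](S))) → 5
  σ[h<7]((σ[h<2](σ[h<2](S)) ∪ π[h,e](σ[h>2](S)))) → 2

== RESULT ==
h | e
1 | 6
5 | 3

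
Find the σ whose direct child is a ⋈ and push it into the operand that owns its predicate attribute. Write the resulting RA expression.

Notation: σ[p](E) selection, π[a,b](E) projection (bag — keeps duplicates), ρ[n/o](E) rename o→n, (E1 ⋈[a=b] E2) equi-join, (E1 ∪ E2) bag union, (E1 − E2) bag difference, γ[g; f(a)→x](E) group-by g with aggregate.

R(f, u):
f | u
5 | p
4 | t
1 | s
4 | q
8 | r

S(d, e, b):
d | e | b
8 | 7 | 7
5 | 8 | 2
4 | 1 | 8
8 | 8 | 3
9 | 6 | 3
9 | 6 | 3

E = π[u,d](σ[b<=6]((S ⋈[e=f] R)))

σ filters on b, owned by the left side.
E' = π[u,d]((σ[b<=6](S) ⋈[e=f] R))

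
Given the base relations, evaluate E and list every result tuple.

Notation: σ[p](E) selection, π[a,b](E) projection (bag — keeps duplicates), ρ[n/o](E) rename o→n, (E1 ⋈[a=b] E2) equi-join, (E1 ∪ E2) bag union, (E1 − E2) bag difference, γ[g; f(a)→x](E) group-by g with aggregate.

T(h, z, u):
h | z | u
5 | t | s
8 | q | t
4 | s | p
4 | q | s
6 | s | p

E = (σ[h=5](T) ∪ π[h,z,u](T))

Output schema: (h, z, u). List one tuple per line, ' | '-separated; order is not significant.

Row counts bottom-up:
  T → 5
  σ[h=5](T) → 1
  T → 5
  π[h,z,u](T) → 5
  (σ[h=5](T) ∪ π[h,z,u](T)) → 6

== RESULT ==
h | z | u
4 | q | s
4 | s | p
5 | t | s
5 | t | s
6 | s | p
8 | q | t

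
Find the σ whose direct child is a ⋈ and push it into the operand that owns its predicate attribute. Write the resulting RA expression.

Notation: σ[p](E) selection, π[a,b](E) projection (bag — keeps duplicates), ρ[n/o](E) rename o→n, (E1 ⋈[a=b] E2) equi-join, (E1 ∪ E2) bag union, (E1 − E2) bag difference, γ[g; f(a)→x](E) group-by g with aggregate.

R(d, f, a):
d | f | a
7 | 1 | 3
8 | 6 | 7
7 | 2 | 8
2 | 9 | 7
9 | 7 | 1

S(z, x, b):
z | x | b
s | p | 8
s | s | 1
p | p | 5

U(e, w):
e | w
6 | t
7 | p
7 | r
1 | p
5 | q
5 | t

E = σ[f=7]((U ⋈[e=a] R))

σ filters on f, owned by the right side.
E' = (U ⋈[e=a] σ[f=7](R))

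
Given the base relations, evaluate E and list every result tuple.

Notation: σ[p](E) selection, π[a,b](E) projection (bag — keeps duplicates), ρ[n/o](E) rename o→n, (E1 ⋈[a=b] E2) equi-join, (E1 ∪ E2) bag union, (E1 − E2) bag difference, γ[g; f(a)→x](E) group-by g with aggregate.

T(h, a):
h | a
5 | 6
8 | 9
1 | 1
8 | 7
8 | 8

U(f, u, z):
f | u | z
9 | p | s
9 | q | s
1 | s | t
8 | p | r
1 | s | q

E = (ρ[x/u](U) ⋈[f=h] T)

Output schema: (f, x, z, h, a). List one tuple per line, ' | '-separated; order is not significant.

Row counts bottom-up:
  U → 5
  ρ[x/u](U) → 5
  T → 5
  (ρ[x/u](U) ⋈[f=h] T) → 5

== RESULT ==
f | x | z | h | a
1 | s | q | 1 | 1
1 | s | t | 1 | 1
8 | p | r | 8 | 7
8 | p | r | 8 | 8
8 | p | r | 8 | 9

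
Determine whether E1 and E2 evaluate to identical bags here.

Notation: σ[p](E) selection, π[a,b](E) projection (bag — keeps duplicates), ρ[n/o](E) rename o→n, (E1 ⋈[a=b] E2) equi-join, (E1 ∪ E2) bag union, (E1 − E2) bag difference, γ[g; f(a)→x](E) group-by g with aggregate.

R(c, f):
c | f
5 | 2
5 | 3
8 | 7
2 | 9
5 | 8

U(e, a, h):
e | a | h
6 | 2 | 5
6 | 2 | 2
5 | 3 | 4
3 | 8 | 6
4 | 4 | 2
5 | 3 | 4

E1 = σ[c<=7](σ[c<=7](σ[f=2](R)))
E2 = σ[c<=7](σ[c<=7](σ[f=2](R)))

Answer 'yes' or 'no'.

E1 row counts bottom-up:
  R → 5
  σ[f=2](R) → 1
  σ[c<=7](σ[f=2](R)) → 1
  σ[c<=7](σ[c<=7](σ[f=2](R))) → 1
E2 row counts bottom-up:
  R → 5
  σ[f=2](R) → 1
  σ[c<=7](σ[f=2](R)) → 1
  σ[c<=7](σ[c<=7](σ[f=2](R))) → 1

E1 and E2 produce the same multiset:
c | f
5 | 2

yes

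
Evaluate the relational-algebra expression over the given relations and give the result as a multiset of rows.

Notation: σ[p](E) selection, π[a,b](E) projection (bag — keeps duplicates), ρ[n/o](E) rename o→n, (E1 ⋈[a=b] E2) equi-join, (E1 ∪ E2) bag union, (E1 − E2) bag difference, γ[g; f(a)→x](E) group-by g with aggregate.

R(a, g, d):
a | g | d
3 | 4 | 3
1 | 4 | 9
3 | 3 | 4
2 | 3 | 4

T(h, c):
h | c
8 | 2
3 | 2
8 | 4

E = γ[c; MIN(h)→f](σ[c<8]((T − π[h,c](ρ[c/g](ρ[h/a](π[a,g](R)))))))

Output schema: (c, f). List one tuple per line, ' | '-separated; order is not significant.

Stepwise |·|:
  T → 3
  R → 4
  π[a,g](R) → 4
  ρ[h/a](π[a,g](R)) → 4
  ρ[c/g](ρ[h/a](π[a,g](R))) → 4
  π[h,c](ρ[c/g](ρ[h/a](π[a,g](R)))) → 4
  (T − π[h,c](ρ[c/g](ρ[h/a](π[a,g](R))))) → 3
  σ[c<8]((T − π[h,c](ρ[c/g](ρ[h/a](π[a,g](R)))))) → 3
  γ[c; MIN(h)→f](σ[c<8]((T − π[h,c](ρ[c/g](ρ[h/a](π[a,g](R))))))) → 2

== RESULT ==
c | f
2 | 3
4 | 8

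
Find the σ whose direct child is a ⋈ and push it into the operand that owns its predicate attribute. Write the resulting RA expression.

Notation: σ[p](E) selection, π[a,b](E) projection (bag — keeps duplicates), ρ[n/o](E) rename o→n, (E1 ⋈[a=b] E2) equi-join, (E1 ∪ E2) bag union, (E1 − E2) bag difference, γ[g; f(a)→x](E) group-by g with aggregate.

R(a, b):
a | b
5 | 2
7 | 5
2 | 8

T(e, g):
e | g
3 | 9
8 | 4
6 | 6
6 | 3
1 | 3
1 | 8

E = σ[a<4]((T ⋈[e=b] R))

σ filters on a, owned by the right side.
E' = (T ⋈[e=b] σ[a<4](R))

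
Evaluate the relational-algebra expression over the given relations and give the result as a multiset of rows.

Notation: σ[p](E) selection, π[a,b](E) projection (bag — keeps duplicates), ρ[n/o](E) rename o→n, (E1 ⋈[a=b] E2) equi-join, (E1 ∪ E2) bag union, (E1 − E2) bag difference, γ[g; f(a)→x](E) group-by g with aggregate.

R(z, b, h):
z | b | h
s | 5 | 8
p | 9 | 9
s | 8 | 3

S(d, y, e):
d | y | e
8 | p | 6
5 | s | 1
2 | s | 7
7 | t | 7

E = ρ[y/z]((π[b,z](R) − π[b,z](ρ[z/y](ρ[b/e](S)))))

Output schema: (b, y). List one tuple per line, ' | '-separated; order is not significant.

Stepwise |·|:
  R → 3
  π[b,z](R) → 3
  S → 4
  ρ[b/e](S) → 4
  ρ[z/y](ρ[b/e](S)) → 4
  π[b,z](ρ[z/y](ρ[b/e](S))) → 4
  (π[b,z](R) − π[b,z](ρ[z/y](ρ[b/e](S)))) → 3
  ρ[y/z]((π[b,z](R) − π[b,z](ρ[z/y](ρ[b/e](S))))) → 3

== RESULT ==
b | y
5 | s
8 | s
9 | p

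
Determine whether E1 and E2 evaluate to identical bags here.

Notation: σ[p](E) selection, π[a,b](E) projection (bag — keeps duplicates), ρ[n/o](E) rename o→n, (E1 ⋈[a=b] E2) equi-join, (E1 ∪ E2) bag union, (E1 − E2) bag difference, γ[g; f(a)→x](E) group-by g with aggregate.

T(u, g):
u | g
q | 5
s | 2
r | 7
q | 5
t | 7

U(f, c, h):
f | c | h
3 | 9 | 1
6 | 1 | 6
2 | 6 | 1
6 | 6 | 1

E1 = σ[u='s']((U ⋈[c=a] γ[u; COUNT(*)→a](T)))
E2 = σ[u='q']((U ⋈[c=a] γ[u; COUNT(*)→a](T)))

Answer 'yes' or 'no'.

E1 stepwise |·|:
  U → 4
  T → 5
  γ[u; COUNT(*)→a](T) → 4
  (U ⋈[c=a] γ[u; COUNT(*)→a](T)) → 3
  σ[u='s']((U ⋈[c=a] γ[u; COUNT(*)→a](T))) → 1
E2 stepwise |·|:
  U → 4
  T → 5
  γ[u; COUNT(*)→a](T) → 4
  (U ⋈[c=a] γ[u; COUNT(*)→a](T)) → 3
  σ[u='q']((U ⋈[c=a] γ[u; COUNT(*)→a](T))) → 0

E1 result:
f | c | h | u | a
6 | 1 | 6 | s | 1
E2 result:
f | c | h | u | a
(0 rows)
Witness: (6, 1, 6, 's', 1) appears 1× in E1 but 0× in E2.

no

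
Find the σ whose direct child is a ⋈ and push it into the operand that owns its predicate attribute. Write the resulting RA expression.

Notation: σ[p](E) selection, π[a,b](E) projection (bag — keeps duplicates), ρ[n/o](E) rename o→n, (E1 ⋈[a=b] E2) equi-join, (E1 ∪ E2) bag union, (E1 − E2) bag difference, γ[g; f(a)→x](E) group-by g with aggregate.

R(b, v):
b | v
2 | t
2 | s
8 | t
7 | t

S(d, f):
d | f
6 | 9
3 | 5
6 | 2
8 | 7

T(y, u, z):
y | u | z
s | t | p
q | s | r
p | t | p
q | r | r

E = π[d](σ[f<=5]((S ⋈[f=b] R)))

σ filters on f, owned by the left side.
E' = π[d]((σ[f<=5](S) ⋈[f=b] R))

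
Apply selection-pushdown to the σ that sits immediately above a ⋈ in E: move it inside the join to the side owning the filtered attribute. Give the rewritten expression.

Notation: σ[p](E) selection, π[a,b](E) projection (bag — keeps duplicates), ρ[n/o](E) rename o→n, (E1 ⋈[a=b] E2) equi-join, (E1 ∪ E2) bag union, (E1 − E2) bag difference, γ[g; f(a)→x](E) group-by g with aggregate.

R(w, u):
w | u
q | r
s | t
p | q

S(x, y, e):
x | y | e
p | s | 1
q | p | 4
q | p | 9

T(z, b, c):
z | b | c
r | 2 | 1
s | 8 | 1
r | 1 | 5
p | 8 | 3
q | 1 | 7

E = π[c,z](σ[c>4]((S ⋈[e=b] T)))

σ filters on c, owned by the right side.
E' = π[c,z]((S ⋈[e=b] σ[c>4](T)))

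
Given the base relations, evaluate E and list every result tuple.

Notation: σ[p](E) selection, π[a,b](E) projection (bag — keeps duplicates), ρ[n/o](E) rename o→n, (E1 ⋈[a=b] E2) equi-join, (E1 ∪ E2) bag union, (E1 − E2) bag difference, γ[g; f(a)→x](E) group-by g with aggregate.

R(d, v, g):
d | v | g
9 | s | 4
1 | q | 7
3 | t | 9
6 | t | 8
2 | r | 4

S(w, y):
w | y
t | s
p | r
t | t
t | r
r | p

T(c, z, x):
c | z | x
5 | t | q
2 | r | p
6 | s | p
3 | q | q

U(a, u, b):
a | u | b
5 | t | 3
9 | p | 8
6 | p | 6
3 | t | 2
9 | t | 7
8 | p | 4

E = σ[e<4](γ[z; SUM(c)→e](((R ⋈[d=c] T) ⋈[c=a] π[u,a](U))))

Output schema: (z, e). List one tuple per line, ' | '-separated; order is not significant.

Stepwise |·|:
  R → 5
  T → 4
  (R ⋈[d=c] T) → 3
  U → 6
  π[u,a](U) → 6
  ((R ⋈[d=c] T) ⋈[c=a] π[u,a](U)) → 2
  γ[z; SUM(c)→e](((R ⋈[d=c] T) ⋈[c=a] π[u,a](U))) → 2
  σ[e<4](γ[z; SUM(c)→e](((R ⋈[d=c] T) ⋈[c=a] π[u,a](U)))) → 1

== RESULT ==
z | e
q | 3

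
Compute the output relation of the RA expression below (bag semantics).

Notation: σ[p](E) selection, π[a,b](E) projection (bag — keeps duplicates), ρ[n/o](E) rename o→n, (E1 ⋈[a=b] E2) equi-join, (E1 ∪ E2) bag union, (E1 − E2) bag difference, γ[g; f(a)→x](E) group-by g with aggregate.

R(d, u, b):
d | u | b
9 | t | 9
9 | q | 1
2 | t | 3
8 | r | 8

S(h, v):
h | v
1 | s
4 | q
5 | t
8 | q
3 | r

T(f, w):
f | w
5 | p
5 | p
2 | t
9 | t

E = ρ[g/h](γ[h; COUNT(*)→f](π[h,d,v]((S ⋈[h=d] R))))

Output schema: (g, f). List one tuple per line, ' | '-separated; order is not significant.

Stepwise |·|:
  S → 5
  R → 4
  (S ⋈[h=d] R) → 1
  π[h,d,v]((S ⋈[h=d] R)) → 1
  γ[h; COUNT(*)→f](π[h,d,v]((S ⋈[h=d] R))) → 1
  ρ[g/h](γ[h; COUNT(*)→f](π[h,d,v]((S ⋈[h=d] R)))) → 1

== RESULT ==
g | f
8 | 1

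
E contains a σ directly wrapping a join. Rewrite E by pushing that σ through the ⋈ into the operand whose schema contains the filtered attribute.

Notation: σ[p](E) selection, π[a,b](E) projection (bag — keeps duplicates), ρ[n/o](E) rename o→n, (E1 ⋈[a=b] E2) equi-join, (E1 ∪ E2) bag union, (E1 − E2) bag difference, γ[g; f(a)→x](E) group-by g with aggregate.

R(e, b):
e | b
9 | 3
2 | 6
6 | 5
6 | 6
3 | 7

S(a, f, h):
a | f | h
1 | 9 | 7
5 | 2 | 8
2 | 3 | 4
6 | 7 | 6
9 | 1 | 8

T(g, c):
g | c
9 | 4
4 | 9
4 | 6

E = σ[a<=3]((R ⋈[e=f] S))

σ filters on a, owned by the right side.
E' = (R ⋈[e=f] σ[a<=3](S))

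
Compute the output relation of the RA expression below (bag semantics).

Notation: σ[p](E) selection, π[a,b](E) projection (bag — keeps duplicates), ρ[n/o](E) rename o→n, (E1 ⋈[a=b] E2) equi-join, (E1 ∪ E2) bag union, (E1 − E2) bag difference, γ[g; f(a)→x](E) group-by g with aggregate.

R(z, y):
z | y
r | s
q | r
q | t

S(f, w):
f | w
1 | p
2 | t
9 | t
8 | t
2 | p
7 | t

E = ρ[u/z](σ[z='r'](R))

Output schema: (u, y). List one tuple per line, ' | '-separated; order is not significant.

Per-node cardinality:
  R → 3
  σ[z='r'](R) → 1
  ρ[u/z](σ[z='r'](R)) → 1

== RESULT ==
u | y
r | s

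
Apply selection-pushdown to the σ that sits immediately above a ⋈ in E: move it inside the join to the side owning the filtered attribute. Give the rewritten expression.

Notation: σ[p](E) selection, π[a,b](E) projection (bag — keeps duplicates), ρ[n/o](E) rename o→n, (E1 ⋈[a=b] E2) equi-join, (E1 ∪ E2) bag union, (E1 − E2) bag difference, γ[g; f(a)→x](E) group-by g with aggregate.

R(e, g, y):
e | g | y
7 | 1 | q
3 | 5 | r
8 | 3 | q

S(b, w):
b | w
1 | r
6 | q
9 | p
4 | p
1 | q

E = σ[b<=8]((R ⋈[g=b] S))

σ filters on b, owned by the right side.
E' = (R ⋈[g=b] σ[b<=8](S))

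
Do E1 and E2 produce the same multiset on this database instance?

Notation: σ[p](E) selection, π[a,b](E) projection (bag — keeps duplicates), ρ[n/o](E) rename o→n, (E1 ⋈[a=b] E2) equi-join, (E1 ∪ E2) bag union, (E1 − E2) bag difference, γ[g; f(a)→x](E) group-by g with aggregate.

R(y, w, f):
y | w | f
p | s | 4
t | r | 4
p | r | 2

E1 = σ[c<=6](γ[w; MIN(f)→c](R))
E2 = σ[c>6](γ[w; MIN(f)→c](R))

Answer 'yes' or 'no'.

E1 per-node cardinality:
  R → 3
  γ[w; MIN(f)→c](R) → 2
  σ[c<=6](γ[w; MIN(f)→c](R)) → 2
E2 per-node cardinality:
  R → 3
  γ[w; MIN(f)→c](R) → 2
  σ[c>6](γ[w; MIN(f)→c](R)) → 0

E1 result:
w | c
r | 2
s | 4
E2 result:
w | c
(0 rows)
Witness: ('s', 4) appears 1× in E1 but 0× in E2.

no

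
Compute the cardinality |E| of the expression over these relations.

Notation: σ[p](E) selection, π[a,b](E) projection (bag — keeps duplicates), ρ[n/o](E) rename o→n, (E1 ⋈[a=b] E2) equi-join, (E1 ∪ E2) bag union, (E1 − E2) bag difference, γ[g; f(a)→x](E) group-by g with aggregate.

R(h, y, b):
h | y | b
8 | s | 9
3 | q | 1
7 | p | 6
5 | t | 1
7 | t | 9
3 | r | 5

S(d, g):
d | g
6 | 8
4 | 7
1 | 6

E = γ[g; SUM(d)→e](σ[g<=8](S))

Per-node cardinality:
  S → 3
  σ[g<=8](S) → 3
  γ[g; SUM(d)→e](σ[g<=8](S)) → 3

|E| = 3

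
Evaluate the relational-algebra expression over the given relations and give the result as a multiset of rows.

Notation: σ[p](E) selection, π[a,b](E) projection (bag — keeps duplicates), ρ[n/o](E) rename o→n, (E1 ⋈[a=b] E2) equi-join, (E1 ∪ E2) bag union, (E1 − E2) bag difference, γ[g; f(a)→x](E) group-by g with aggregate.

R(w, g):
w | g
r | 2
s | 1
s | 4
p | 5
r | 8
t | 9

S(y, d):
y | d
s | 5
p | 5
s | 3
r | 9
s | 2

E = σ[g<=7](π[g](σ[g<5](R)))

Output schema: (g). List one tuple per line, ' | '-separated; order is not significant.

Per-node cardinality:
  R → 6
  σ[g<5](R) → 3
  π[g](σ[g<5](R)) → 3
  σ[g<=7](π[g](σ[g<5](R))) → 3

== RESULT ==
g
1
2
4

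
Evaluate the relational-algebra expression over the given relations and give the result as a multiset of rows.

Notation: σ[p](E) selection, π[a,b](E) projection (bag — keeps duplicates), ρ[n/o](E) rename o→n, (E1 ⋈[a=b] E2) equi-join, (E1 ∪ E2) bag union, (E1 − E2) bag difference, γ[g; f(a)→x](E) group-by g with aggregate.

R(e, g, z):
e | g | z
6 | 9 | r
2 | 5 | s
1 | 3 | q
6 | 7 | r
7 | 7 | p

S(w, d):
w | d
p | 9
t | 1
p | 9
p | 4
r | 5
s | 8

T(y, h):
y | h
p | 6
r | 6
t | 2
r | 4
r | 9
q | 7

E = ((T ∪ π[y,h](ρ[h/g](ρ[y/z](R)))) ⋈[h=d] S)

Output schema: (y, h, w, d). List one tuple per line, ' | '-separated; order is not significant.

Row counts bottom-up:
  T → 6
  R → 5
  ρ[y/z](R) → 5
  ρ[h/g](ρ[y/z](R)) → 5
  π[y,h](ρ[h/g](ρ[y/z](R))) → 5
  (T ∪ π[y,h](ρ[h/g](ρ[y/z](R)))) → 11
  S → 6
  ((T ∪ π[y,h](ρ[h/g](ρ[y/z](R)))) ⋈[h=d] S) → 6

== RESULT ==
y | h | w | d
r | 4 | p | 4
r | 9 | p | 9
r | 9 | p | 9
r | 9 | p | 9
r | 9 | p | 9
s | 5 | r | 5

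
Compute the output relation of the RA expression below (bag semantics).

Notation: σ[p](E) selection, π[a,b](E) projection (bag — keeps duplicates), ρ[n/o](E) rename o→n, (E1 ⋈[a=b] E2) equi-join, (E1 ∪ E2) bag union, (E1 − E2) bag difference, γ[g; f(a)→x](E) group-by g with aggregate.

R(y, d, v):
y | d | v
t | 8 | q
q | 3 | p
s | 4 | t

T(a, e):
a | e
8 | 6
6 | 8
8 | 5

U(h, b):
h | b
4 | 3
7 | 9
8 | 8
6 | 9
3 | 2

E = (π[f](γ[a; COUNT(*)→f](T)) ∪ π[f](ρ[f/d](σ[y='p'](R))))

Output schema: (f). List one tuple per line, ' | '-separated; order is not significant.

Per-node cardinality:
  T → 3
  γ[a; COUNT(*)→f](T) → 2
  π[f](γ[a; COUNT(*)→f](T)) → 2
  R → 3
  σ[y='p'](R) → 0
  ρ[f/d](σ[y='p'](R)) → 0
  π[f](ρ[f/d](σ[y='p'](R))) → 0
  (π[f](γ[a; COUNT(*)→f](T)) ∪ π[f](ρ[f/d](σ[y='p'](R)))) → 2

== RESULT ==
f
1
2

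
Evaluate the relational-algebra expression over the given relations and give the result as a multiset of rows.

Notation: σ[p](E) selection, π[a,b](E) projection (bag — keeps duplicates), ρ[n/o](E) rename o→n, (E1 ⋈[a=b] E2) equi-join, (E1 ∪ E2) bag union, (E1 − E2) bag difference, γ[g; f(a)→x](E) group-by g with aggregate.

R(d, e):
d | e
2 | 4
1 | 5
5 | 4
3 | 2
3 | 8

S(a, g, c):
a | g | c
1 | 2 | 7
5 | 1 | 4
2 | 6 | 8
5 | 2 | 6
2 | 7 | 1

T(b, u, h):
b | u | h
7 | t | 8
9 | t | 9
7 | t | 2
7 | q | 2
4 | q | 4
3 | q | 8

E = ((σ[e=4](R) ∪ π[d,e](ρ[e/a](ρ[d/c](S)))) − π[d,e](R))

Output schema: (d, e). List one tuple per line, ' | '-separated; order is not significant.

Subexpression sizes:
  R → 5
  σ[e=4](R) → 2
  S → 5
  ρ[d/c](S) → 5
  ρ[e/a](ρ[d/c](S)) → 5
  π[d,e](ρ[e/a](ρ[d/c](S))) → 5
  (σ[e=4](R) ∪ π[d,e](ρ[e/a](ρ[d/c](S)))) → 7
  R → 5
  π[d,e](R) → 5
  ((σ[e=4](R) ∪ π[d,e](ρ[e/a](ρ[d/c](S)))) − π[d,e](R)) → 5

== RESULT ==
d | e
1 | 2
4 | 5
6 | 5
7 | 1
8 | 2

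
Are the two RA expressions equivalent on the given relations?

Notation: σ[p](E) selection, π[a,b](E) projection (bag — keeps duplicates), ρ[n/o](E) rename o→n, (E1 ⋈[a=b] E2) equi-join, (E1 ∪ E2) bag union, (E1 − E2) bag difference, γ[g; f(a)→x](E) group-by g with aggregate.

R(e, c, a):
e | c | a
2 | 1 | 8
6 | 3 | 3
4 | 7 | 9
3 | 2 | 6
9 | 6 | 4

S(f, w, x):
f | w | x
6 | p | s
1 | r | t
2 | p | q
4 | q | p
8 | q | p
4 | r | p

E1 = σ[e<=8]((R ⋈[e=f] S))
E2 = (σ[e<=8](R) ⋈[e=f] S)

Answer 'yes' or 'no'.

E1 subexpression sizes:
  R → 5
  S → 6
  (R ⋈[e=f] S) → 4
  σ[e<=8]((R ⋈[e=f] S)) → 4
E2 subexpression sizes:
  R → 5
  σ[e<=8](R) → 4
  S → 6
  (σ[e<=8](R) ⋈[e=f] S) → 4

E1 and E2 produce the same multiset:
e | c | a | f | w | x
2 | 1 | 8 | 2 | p | q
4 | 7 | 9 | 4 | q | p
4 | 7 | 9 | 4 | r | p
6 | 3 | 3 | 6 | p | s

yes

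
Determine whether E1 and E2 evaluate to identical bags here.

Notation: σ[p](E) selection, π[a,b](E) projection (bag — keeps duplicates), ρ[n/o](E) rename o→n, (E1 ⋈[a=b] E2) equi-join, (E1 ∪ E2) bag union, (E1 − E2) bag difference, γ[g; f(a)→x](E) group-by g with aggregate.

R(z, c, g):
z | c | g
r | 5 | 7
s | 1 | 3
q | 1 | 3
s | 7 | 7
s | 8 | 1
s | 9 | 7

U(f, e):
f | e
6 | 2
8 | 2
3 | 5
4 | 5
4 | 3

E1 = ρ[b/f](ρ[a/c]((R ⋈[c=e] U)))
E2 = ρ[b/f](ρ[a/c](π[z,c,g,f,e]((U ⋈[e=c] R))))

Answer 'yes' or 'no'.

E1 subexpression sizes:
  R → 6
  U → 5
  (R ⋈[c=e] U) → 2
  ρ[a/c]((R ⋈[c=e] U)) → 2
  ρ[b/f](ρ[a/c]((R ⋈[c=e] U))) → 2
E2 subexpression sizes:
  U → 5
  R → 6
  (U ⋈[e=c] R) → 2
  π[z,c,g,f,e]((U ⋈[e=c] R)) → 2
  ρ[a/c](π[z,c,g,f,e]((U ⋈[e=c] R))) → 2
  ρ[b/f](ρ[a/c](π[z,c,g,f,e]((U ⋈[e=c] R)))) → 2

E1 and E2 produce the same multiset:
z | a | g | b | e
r | 5 | 7 | 3 | 5
r | 5 | 7 | 4 | 5

yes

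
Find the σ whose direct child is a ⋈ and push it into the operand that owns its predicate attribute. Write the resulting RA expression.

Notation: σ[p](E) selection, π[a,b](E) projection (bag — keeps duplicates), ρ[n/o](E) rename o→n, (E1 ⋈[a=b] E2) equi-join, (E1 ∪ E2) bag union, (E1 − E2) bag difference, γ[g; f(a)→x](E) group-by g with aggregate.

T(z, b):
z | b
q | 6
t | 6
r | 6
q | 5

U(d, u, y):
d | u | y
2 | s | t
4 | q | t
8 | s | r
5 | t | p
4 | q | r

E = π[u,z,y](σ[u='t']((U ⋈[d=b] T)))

σ filters on u, owned by the left side.
E' = π[u,z,y]((σ[u='t'](U) ⋈[d=b] T))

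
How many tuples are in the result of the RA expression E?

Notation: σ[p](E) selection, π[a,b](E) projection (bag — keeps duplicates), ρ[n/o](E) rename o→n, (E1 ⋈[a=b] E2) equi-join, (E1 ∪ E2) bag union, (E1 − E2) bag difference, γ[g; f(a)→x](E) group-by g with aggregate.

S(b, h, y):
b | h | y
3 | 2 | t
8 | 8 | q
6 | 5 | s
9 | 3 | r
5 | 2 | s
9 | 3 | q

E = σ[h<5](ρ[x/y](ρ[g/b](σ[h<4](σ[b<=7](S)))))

Stepwise |·|:
  S → 6
  σ[b<=7](S) → 3
  σ[h<4](σ[b<=7](S)) → 2
  ρ[g/b](σ[h<4](σ[b<=7](S))) → 2
  ρ[x/y](ρ[g/b](σ[h<4](σ[b<=7](S)))) → 2
  σ[h<5](ρ[x/y](ρ[g/b](σ[h<4](σ[b<=7](S))))) → 2

|E| = 2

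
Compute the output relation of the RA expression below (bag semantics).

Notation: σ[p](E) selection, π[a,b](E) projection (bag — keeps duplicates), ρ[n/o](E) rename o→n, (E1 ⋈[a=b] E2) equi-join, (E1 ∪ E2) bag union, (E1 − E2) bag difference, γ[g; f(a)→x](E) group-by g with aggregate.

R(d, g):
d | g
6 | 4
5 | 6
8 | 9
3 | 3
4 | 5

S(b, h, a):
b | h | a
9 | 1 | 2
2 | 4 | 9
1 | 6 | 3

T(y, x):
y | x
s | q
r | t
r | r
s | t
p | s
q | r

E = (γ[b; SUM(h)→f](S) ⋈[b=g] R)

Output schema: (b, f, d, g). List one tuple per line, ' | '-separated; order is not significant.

Subexpression sizes:
  S → 3
  γ[b; SUM(h)→f](S) → 3
  R → 5
  (γ[b; SUM(h)→f](S) ⋈[b=g] R) → 1

== RESULT ==
b | f | d | g
9 | 1 | 8 | 9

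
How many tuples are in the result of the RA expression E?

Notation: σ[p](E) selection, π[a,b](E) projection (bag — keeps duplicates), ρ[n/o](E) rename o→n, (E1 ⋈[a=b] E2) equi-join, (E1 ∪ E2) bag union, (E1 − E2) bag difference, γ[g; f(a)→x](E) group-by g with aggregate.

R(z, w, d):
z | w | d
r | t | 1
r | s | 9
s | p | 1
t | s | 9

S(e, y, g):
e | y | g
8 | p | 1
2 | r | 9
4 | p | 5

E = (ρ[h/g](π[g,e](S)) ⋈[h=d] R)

Subexpression sizes:
  S → 3
  π[g,e](S) → 3
  ρ[h/g](π[g,e](S)) → 3
  R → 4
  (ρ[h/g](π[g,e](S)) ⋈[h=d] R) → 4

|E| = 4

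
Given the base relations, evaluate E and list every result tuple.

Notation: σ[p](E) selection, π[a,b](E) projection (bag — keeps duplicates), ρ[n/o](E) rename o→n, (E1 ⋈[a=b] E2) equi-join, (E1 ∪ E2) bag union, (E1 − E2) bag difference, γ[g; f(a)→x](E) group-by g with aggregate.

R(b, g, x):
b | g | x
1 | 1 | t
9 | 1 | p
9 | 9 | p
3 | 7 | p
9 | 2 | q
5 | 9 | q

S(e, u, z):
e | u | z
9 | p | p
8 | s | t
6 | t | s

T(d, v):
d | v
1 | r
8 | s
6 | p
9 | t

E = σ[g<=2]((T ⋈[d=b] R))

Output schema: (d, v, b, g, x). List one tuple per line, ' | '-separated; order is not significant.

Per-node cardinality:
  T → 4
  R → 6
  (T ⋈[d=b] R) → 4
  σ[g<=2]((T ⋈[d=b] R)) → 3

== RESULT ==
d | v | b | g | x
1 | r | 1 | 1 | t
9 | t | 9 | 1 | p
9 | t | 9 | 2 | q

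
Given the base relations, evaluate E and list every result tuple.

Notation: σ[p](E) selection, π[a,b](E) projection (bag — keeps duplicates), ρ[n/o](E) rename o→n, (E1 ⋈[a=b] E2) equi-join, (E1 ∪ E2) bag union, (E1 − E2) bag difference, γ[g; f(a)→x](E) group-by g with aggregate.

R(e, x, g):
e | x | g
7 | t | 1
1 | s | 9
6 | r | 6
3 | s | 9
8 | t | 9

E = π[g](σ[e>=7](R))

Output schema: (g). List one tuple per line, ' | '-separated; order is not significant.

Stepwise |·|:
  R → 5
  σ[e>=7](R) → 2
  π[g](σ[e>=7](R)) → 2

== RESULT ==
g
1
9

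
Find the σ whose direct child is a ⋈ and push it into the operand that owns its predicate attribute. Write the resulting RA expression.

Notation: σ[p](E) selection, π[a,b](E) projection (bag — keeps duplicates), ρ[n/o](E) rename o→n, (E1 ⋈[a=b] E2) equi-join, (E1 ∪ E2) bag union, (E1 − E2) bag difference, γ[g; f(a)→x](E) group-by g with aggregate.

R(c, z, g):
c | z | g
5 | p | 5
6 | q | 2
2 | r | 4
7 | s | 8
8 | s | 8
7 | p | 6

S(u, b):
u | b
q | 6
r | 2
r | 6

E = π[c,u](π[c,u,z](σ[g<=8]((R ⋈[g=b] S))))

σ filters on g, owned by the left side.
E' = π[c,u](π[c,u,z]((σ[g<=8](R) ⋈[g=b] S)))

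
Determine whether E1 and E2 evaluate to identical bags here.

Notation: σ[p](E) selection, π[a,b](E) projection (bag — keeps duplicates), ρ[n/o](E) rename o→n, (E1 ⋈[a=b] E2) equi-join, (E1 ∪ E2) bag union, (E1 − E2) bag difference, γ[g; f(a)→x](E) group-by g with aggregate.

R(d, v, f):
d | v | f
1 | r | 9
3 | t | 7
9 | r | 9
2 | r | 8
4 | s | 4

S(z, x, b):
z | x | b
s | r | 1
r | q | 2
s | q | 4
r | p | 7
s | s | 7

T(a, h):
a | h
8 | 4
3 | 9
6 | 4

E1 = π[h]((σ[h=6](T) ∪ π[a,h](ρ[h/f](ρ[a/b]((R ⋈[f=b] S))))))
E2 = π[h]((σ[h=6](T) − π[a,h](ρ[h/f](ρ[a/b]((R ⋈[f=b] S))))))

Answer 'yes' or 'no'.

E1 row counts bottom-up:
  T → 3
  σ[h=6](T) → 0
  R → 5
  S → 5
  (R ⋈[f=b] S) → 3
  ρ[a/b]((R ⋈[f=b] S)) → 3
  ρ[h/f](ρ[a/b]((R ⋈[f=b] S))) → 3
  π[a,h](ρ[h/f](ρ[a/b]((R ⋈[f=b] S)))) → 3
  (σ[h=6](T) ∪ π[a,h](ρ[h/f](ρ[a/b]((R ⋈[f=b] S))))) → 3
  π[h]((σ[h=6](T) ∪ π[a,h](ρ[h/f](ρ[a/b]((R ⋈[f=b] S)))))) → 3
E2 row counts bottom-up:
  T → 3
  σ[h=6](T) → 0
  R → 5
  S → 5
  (R ⋈[f=b] S) → 3
  ρ[a/b]((R ⋈[f=b] S)) → 3
  ρ[h/f](ρ[a/b]((R ⋈[f=b] S))) → 3
  π[a,h](ρ[h/f](ρ[a/b]((R ⋈[f=b] S)))) → 3
  (σ[h=6](T) − π[a,h](ρ[h/f](ρ[a/b]((R ⋈[f=b] S))))) → 0
  π[h]((σ[h=6](T) − π[a,h](ρ[h/f](ρ[a/b]((R ⋈[f=b] S)))))) → 0

E1 result:
h
4
7
7
E2 result:
h
(0 rows)
Witness: (7,) appears 2× in E1 but 0× in E2.

no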